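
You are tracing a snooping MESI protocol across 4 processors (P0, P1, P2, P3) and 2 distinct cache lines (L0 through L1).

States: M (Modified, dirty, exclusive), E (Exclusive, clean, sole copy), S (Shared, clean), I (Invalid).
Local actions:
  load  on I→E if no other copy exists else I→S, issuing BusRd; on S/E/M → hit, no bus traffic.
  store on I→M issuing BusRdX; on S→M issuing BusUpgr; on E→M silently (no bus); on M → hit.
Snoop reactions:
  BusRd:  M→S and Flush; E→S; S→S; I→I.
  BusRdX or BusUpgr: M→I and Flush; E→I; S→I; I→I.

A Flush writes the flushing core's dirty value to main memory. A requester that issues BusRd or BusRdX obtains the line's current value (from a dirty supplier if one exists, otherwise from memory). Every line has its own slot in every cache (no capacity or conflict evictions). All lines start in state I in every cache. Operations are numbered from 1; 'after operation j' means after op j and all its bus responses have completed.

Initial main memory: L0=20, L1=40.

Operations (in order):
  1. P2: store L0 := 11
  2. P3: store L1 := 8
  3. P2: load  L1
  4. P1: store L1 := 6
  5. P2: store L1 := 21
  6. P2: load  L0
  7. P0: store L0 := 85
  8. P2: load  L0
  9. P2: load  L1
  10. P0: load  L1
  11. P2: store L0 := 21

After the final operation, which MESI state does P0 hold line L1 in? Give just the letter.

state = S

[1] P2: store L0 := 11 | P0:I, P1:I, P2:M(11), P3:I | bus: BusRdX
[2] P3: store L1 := 8 | P0:I, P1:I, P2:I, P3:M(8) | bus: BusRdX
[3] P2: load  L1 | P0:I, P1:I, P2:S(8), P3:S(8) | bus: BusRd,Flush
[4] P1: store L1 := 6 | P0:I, P1:M(6), P2:I, P3:I | bus: BusRdX
[5] P2: store L1 := 21 | P0:I, P1:I, P2:M(21), P3:I | bus: BusRdX,Flush
[6] P2: load  L0 | P0:I, P1:I, P2:M(11), P3:I | bus: none
[7] P0: store L0 := 85 | P0:M(85), P1:I, P2:I, P3:I | bus: BusRdX,Flush
[8] P2: load  L0 | P0:S(85), P1:I, P2:S(85), P3:I | bus: BusRd,Flush
[9] P2: load  L1 | P0:I, P1:I, P2:M(21), P3:I | bus: none
[10] P0: load  L1 | P0:S(21), P1:I, P2:S(21), P3:I | bus: BusRd,Flush
[11] P2: store L0 := 21 | P0:I, P1:I, P2:M(21), P3:I | bus: BusUpgr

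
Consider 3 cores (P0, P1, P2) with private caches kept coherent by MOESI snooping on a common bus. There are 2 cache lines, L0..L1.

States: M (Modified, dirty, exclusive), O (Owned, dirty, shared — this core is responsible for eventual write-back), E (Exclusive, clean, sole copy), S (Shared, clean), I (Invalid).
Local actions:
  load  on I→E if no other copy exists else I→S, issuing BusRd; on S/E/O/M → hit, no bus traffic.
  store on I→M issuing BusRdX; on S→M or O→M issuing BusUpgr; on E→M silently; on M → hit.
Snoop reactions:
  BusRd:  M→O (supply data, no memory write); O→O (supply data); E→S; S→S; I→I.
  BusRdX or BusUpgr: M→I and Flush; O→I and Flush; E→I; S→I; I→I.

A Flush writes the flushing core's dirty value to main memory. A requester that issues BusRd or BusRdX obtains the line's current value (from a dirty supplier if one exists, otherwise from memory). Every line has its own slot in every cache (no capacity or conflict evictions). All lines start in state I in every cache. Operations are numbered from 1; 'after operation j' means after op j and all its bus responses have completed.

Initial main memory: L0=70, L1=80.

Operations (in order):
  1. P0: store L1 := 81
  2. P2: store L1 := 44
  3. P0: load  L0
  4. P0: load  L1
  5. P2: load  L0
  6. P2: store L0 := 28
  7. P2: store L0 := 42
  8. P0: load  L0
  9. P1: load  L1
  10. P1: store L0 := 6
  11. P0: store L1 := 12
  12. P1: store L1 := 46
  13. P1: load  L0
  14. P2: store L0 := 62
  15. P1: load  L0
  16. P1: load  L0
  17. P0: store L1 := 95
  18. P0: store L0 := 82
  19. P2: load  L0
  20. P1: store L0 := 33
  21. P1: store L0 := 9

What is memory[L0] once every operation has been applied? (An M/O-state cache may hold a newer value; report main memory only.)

memory[L0] = 82

[1] P0: store L1 := 81 | P0:M(81), P1:I, P2:I | bus: BusRdX
[2] P2: store L1 := 44 | P0:I, P1:I, P2:M(44) | bus: BusRdX,Flush
[3] P0: load  L0 | P0:E(70), P1:I, P2:I | bus: BusRd
[4] P0: load  L1 | P0:S(44), P1:I, P2:O(44) | bus: BusRd
[5] P2: load  L0 | P0:S(70), P1:I, P2:S(70) | bus: BusRd
[6] P2: store L0 := 28 | P0:I, P1:I, P2:M(28) | bus: BusUpgr
[7] P2: store L0 := 42 | P0:I, P1:I, P2:M(42) | bus: none
[8] P0: load  L0 | P0:S(42), P1:I, P2:O(42) | bus: BusRd
[9] P1: load  L1 | P0:S(44), P1:S(44), P2:O(44) | bus: BusRd
[10] P1: store L0 := 6 | P0:I, P1:M(6), P2:I | bus: BusRdX,Flush
[11] P0: store L1 := 12 | P0:M(12), P1:I, P2:I | bus: BusUpgr,Flush
[12] P1: store L1 := 46 | P0:I, P1:M(46), P2:I | bus: BusRdX,Flush
[13] P1: load  L0 | P0:I, P1:M(6), P2:I | bus: none
[14] P2: store L0 := 62 | P0:I, P1:I, P2:M(62) | bus: BusRdX,Flush
[15] P1: load  L0 | P0:I, P1:S(62), P2:O(62) | bus: BusRd
[16] P1: load  L0 | P0:I, P1:S(62), P2:O(62) | bus: none
[17] P0: store L1 := 95 | P0:M(95), P1:I, P2:I | bus: BusRdX,Flush
[18] P0: store L0 := 82 | P0:M(82), P1:I, P2:I | bus: BusRdX,Flush
[19] P2: load  L0 | P0:O(82), P1:I, P2:S(82) | bus: BusRd
[20] P1: store L0 := 33 | P0:I, P1:M(33), P2:I | bus: BusRdX,Flush
[21] P1: store L0 := 9 | P0:I, P1:M(9), P2:I | bus: none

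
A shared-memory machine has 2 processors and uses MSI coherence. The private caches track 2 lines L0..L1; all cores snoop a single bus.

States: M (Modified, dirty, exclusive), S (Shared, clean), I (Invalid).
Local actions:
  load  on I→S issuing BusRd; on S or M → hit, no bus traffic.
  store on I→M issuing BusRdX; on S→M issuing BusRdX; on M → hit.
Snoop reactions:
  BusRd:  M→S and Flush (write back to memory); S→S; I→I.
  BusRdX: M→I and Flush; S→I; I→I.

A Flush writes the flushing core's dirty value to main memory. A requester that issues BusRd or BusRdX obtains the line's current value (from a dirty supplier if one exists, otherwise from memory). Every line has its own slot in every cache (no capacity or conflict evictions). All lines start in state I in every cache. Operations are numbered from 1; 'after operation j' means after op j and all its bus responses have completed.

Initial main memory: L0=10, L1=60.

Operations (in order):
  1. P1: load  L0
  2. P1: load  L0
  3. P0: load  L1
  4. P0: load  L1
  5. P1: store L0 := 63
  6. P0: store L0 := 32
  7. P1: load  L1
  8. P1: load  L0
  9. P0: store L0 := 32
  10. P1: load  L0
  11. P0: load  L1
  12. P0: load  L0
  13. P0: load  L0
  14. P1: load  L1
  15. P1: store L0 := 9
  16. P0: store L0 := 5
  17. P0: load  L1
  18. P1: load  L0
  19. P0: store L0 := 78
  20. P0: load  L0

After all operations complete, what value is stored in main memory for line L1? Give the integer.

[1] P1: load  L0 | P0:I, P1:S(10) | bus: BusRd
[2] P1: load  L0 | P0:I, P1:S(10) | bus: none
[3] P0: load  L1 | P0:S(60), P1:I | bus: BusRd
[4] P0: load  L1 | P0:S(60), P1:I | bus: none
[5] P1: store L0 := 63 | P0:I, P1:M(63) | bus: BusRdX
[6] P0: store L0 := 32 | P0:M(32), P1:I | bus: BusRdX,Flush
[7] P1: load  L1 | P0:S(60), P1:S(60) | bus: BusRd
[8] P1: load  L0 | P0:S(32), P1:S(32) | bus: BusRd,Flush
[9] P0: store L0 := 32 | P0:M(32), P1:I | bus: BusRdX
[10] P1: load  L0 | P0:S(32), P1:S(32) | bus: BusRd,Flush
[11] P0: load  L1 | P0:S(60), P1:S(60) | bus: none
[12] P0: load  L0 | P0:S(32), P1:S(32) | bus: none
[13] P0: load  L0 | P0:S(32), P1:S(32) | bus: none
[14] P1: load  L1 | P0:S(60), P1:S(60) | bus: none
[15] P1: store L0 := 9 | P0:I, P1:M(9) | bus: BusRdX
[16] P0: store L0 := 5 | P0:M(5), P1:I | bus: BusRdX,Flush
[17] P0: load  L1 | P0:S(60), P1:S(60) | bus: none
[18] P1: load  L0 | P0:S(5), P1:S(5) | bus: BusRd,Flush
[19] P0: store L0 := 78 | P0:M(78), P1:I | bus: BusRdX
[20] P0: load  L0 | P0:M(78), P1:I | bus: none

memory[L1] = 60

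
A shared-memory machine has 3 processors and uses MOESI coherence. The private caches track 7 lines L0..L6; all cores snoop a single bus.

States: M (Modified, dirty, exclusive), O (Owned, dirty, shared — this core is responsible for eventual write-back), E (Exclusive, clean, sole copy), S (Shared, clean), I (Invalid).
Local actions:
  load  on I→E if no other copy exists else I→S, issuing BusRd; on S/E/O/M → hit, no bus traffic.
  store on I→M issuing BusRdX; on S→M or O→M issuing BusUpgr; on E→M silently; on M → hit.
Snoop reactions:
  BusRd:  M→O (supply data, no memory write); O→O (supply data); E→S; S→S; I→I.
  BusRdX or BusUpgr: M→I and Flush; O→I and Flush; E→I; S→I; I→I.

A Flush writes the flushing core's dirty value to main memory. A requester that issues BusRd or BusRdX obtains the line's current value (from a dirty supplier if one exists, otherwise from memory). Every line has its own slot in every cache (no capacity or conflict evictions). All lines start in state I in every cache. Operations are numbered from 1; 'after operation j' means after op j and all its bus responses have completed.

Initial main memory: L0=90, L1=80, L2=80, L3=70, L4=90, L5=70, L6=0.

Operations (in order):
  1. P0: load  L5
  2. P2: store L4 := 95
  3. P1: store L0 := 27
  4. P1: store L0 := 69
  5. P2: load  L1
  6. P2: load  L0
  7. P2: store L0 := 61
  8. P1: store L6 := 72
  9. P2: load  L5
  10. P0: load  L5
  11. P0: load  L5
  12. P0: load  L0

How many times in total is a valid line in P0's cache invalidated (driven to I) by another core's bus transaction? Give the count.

invalidations = 0

[1] P0: load  L5 | P0:E(70), P1:I, P2:I | bus: BusRd
[2] P2: store L4 := 95 | P0:I, P1:I, P2:M(95) | bus: BusRdX
[3] P1: store L0 := 27 | P0:I, P1:M(27), P2:I | bus: BusRdX
[4] P1: store L0 := 69 | P0:I, P1:M(69), P2:I | bus: none
[5] P2: load  L1 | P0:I, P1:I, P2:E(80) | bus: BusRd
[6] P2: load  L0 | P0:I, P1:O(69), P2:S(69) | bus: BusRd
[7] P2: store L0 := 61 | P0:I, P1:I, P2:M(61) | bus: BusUpgr,Flush
[8] P1: store L6 := 72 | P0:I, P1:M(72), P2:I | bus: BusRdX
[9] P2: load  L5 | P0:S(70), P1:I, P2:S(70) | bus: BusRd
[10] P0: load  L5 | P0:S(70), P1:I, P2:S(70) | bus: none
[11] P0: load  L5 | P0:S(70), P1:I, P2:S(70) | bus: none
[12] P0: load  L0 | P0:S(61), P1:I, P2:O(61) | bus: BusRd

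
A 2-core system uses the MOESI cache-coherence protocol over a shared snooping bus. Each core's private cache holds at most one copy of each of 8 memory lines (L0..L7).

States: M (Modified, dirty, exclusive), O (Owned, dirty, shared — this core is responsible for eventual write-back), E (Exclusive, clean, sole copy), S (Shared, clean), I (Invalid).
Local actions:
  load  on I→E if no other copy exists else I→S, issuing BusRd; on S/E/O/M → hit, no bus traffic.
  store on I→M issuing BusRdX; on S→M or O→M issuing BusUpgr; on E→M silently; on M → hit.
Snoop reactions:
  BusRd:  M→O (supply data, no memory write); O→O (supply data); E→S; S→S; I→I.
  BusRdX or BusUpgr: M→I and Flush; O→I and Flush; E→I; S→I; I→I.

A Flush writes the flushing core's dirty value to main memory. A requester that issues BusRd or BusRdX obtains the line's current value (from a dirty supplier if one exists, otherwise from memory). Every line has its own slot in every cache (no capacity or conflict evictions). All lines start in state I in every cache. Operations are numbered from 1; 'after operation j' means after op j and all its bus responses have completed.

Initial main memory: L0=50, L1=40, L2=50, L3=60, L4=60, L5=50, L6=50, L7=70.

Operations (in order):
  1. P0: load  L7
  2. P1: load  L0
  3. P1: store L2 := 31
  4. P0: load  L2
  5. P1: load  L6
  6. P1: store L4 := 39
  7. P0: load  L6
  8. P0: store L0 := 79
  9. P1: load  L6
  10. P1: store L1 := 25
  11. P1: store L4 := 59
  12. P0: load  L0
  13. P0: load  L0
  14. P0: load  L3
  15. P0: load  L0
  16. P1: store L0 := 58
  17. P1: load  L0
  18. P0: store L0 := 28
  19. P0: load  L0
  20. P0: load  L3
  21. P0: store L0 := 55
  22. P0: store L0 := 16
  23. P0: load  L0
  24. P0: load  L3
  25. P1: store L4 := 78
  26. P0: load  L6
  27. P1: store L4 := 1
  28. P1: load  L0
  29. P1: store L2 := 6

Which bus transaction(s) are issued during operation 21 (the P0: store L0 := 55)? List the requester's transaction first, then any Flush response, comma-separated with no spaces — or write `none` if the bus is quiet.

  op1 P0: load  L7 → E/I on L7; bus BusRd; mem=70
  op2 P1: load  L0 → I/E on L0; bus BusRd; mem=50
  op3 P1: store L2 := 31 → I/M on L2; bus BusRdX; mem=50
  op4 P0: load  L2 → S/O on L2; bus BusRd; mem=50
  op5 P1: load  L6 → I/E on L6; bus BusRd; mem=50
  op6 P1: store L4 := 39 → I/M on L4; bus BusRdX; mem=60
  op7 P0: load  L6 → S/S on L6; bus BusRd; mem=50
  op8 P0: store L0 := 79 → M/I on L0; bus BusRdX; mem=50
  op9 P1: load  L6 → S/S on L6; bus (none); mem=50
  op10 P1: store L1 := 25 → I/M on L1; bus BusRdX; mem=40
  op11 P1: store L4 := 59 → I/M on L4; bus (none); mem=60
  op12 P0: load  L0 → M/I on L0; bus (none); mem=50
  op13 P0: load  L0 → M/I on L0; bus (none); mem=50
  op14 P0: load  L3 → E/I on L3; bus BusRd; mem=60
  op15 P0: load  L0 → M/I on L0; bus (none); mem=50
  op16 P1: store L0 := 58 → I/M on L0; bus BusRdX Flush; mem=79
  op17 P1: load  L0 → I/M on L0; bus (none); mem=79
  op18 P0: store L0 := 28 → M/I on L0; bus BusRdX Flush; mem=58
  op19 P0: load  L0 → M/I on L0; bus (none); mem=58
  op20 P0: load  L3 → E/I on L3; bus (none); mem=60
  op21 P0: store L0 := 55 → M/I on L0; bus (none); mem=58
  op22 P0: store L0 := 16 → M/I on L0; bus (none); mem=58
  op23 P0: load  L0 → M/I on L0; bus (none); mem=58
  op24 P0: load  L3 → E/I on L3; bus (none); mem=60
  op25 P1: store L4 := 78 → I/M on L4; bus (none); mem=60
  op26 P0: load  L6 → S/S on L6; bus (none); mem=50
  op27 P1: store L4 := 1 → I/M on L4; bus (none); mem=60
  op28 P1: load  L0 → O/S on L0; bus BusRd; mem=58
  op29 P1: store L2 := 6 → I/M on L2; bus BusUpgr; mem=50

bus = none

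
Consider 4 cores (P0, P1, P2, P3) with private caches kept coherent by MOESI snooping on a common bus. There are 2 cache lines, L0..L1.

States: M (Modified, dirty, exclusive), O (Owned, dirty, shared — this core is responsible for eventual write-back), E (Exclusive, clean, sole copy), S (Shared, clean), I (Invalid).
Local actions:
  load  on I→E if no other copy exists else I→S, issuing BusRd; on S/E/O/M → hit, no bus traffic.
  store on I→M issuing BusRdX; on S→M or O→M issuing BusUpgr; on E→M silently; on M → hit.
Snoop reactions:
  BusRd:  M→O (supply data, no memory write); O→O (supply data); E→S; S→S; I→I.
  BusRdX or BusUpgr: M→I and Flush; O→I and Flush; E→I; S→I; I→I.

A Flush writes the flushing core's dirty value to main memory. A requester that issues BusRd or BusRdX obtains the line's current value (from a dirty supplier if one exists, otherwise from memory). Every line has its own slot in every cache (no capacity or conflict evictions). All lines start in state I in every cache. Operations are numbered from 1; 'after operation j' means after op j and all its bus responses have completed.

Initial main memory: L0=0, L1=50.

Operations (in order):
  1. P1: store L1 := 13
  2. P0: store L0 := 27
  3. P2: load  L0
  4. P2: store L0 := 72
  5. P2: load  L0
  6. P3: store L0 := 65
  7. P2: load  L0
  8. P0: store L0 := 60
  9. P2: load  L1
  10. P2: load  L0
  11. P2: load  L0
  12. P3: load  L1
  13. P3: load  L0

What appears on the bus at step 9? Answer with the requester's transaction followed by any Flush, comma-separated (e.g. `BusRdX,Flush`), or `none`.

bus = BusRd

[1] P1: store L1 := 13 | P0:I, P1:M(13), P2:I, P3:I | bus: BusRdX
[2] P0: store L0 := 27 | P0:M(27), P1:I, P2:I, P3:I | bus: BusRdX
[3] P2: load  L0 | P0:O(27), P1:I, P2:S(27), P3:I | bus: BusRd
[4] P2: store L0 := 72 | P0:I, P1:I, P2:M(72), P3:I | bus: BusUpgr,Flush
[5] P2: load  L0 | P0:I, P1:I, P2:M(72), P3:I | bus: none
[6] P3: store L0 := 65 | P0:I, P1:I, P2:I, P3:M(65) | bus: BusRdX,Flush
[7] P2: load  L0 | P0:I, P1:I, P2:S(65), P3:O(65) | bus: BusRd
[8] P0: store L0 := 60 | P0:M(60), P1:I, P2:I, P3:I | bus: BusRdX,Flush
[9] P2: load  L1 | P0:I, P1:O(13), P2:S(13), P3:I | bus: BusRd
[10] P2: load  L0 | P0:O(60), P1:I, P2:S(60), P3:I | bus: BusRd
[11] P2: load  L0 | P0:O(60), P1:I, P2:S(60), P3:I | bus: none
[12] P3: load  L1 | P0:I, P1:O(13), P2:S(13), P3:S(13) | bus: BusRd
[13] P3: load  L0 | P0:O(60), P1:I, P2:S(60), P3:S(60) | bus: BusRd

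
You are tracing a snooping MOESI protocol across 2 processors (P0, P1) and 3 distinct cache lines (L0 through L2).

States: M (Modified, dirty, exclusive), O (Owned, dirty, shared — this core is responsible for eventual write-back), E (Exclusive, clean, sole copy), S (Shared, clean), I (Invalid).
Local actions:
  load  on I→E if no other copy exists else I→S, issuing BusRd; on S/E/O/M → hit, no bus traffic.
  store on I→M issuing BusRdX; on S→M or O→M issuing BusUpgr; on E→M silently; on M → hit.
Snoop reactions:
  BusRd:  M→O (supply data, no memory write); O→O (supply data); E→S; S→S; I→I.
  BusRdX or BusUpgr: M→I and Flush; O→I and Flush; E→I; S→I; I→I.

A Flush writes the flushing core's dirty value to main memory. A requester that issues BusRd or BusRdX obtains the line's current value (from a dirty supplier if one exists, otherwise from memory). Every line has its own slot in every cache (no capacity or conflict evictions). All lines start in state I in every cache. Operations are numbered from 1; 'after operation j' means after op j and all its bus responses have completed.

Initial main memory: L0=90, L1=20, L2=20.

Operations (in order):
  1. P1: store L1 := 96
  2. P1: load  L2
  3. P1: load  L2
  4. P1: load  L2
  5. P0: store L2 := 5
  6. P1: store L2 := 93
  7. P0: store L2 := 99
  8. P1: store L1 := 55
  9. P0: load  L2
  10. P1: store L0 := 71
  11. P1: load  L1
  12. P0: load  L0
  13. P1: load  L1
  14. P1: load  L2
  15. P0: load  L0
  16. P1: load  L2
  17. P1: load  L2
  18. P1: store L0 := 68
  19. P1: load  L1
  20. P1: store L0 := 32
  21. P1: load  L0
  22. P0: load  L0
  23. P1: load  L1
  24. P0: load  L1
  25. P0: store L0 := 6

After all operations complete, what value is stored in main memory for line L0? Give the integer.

memory[L0] = 32

1. P1: store L1 := 96  bus=[BusRdX]  L1: P0=I P1=M  mem[L1]=20
2. P1: load  L2  bus=[BusRd]  L2: P0=I P1=E  mem[L2]=20
3. P1: load  L2  bus=[-]  L2: P0=I P1=E  mem[L2]=20
4. P1: load  L2  bus=[-]  L2: P0=I P1=E  mem[L2]=20
5. P0: store L2 := 5  bus=[BusRdX]  L2: P0=M P1=I  mem[L2]=20
6. P1: store L2 := 93  bus=[BusRdX,Flush]  L2: P0=I P1=M  mem[L2]=5
7. P0: store L2 := 99  bus=[BusRdX,Flush]  L2: P0=M P1=I  mem[L2]=93
8. P1: store L1 := 55  bus=[-]  L1: P0=I P1=M  mem[L1]=20
9. P0: load  L2  bus=[-]  L2: P0=M P1=I  mem[L2]=93
10. P1: store L0 := 71  bus=[BusRdX]  L0: P0=I P1=M  mem[L0]=90
11. P1: load  L1  bus=[-]  L1: P0=I P1=M  mem[L1]=20
12. P0: load  L0  bus=[BusRd]  L0: P0=S P1=O  mem[L0]=90
13. P1: load  L1  bus=[-]  L1: P0=I P1=M  mem[L1]=20
14. P1: load  L2  bus=[BusRd]  L2: P0=O P1=S  mem[L2]=93
15. P0: load  L0  bus=[-]  L0: P0=S P1=O  mem[L0]=90
16. P1: load  L2  bus=[-]  L2: P0=O P1=S  mem[L2]=93
17. P1: load  L2  bus=[-]  L2: P0=O P1=S  mem[L2]=93
18. P1: store L0 := 68  bus=[BusUpgr]  L0: P0=I P1=M  mem[L0]=90
19. P1: load  L1  bus=[-]  L1: P0=I P1=M  mem[L1]=20
20. P1: store L0 := 32  bus=[-]  L0: P0=I P1=M  mem[L0]=90
21. P1: load  L0  bus=[-]  L0: P0=I P1=M  mem[L0]=90
22. P0: load  L0  bus=[BusRd]  L0: P0=S P1=O  mem[L0]=90
23. P1: load  L1  bus=[-]  L1: P0=I P1=M  mem[L1]=20
24. P0: load  L1  bus=[BusRd]  L1: P0=S P1=O  mem[L1]=20
25. P0: store L0 := 6  bus=[BusUpgr,Flush]  L0: P0=M P1=I  mem[L0]=32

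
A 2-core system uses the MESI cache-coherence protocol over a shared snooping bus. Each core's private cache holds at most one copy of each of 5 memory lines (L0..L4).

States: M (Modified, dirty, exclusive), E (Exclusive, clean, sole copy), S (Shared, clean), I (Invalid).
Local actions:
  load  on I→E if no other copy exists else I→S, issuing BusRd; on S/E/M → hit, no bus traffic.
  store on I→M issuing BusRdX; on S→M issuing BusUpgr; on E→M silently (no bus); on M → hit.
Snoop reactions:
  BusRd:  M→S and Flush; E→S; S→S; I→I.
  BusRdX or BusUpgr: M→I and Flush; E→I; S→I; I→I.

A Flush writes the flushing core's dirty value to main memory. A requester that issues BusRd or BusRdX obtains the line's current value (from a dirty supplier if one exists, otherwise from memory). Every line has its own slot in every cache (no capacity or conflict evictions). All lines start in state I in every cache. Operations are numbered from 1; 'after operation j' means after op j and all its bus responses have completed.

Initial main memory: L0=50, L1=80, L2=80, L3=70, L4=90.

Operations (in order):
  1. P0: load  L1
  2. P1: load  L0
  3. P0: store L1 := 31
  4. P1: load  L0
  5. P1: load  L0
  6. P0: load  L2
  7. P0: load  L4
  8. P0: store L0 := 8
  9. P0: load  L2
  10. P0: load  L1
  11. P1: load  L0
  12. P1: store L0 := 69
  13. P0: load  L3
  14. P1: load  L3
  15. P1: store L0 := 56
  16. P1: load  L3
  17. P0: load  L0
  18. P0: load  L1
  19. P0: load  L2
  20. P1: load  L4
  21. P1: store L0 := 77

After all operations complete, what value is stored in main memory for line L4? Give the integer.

memory[L4] = 90

  op1 P0: load  L1 → E/I on L1; bus BusRd; mem=80
  op2 P1: load  L0 → I/E on L0; bus BusRd; mem=50
  op3 P0: store L1 := 31 → M/I on L1; bus (none); mem=80
  op4 P1: load  L0 → I/E on L0; bus (none); mem=50
  op5 P1: load  L0 → I/E on L0; bus (none); mem=50
  op6 P0: load  L2 → E/I on L2; bus BusRd; mem=80
  op7 P0: load  L4 → E/I on L4; bus BusRd; mem=90
  op8 P0: store L0 := 8 → M/I on L0; bus BusRdX; mem=50
  op9 P0: load  L2 → E/I on L2; bus (none); mem=80
  op10 P0: load  L1 → M/I on L1; bus (none); mem=80
  op11 P1: load  L0 → S/S on L0; bus BusRd Flush; mem=8
  op12 P1: store L0 := 69 → I/M on L0; bus BusUpgr; mem=8
  op13 P0: load  L3 → E/I on L3; bus BusRd; mem=70
  op14 P1: load  L3 → S/S on L3; bus BusRd; mem=70
  op15 P1: store L0 := 56 → I/M on L0; bus (none); mem=8
  op16 P1: load  L3 → S/S on L3; bus (none); mem=70
  op17 P0: load  L0 → S/S on L0; bus BusRd Flush; mem=56
  op18 P0: load  L1 → M/I on L1; bus (none); mem=80
  op19 P0: load  L2 → E/I on L2; bus (none); mem=80
  op20 P1: load  L4 → S/S on L4; bus BusRd; mem=90
  op21 P1: store L0 := 77 → I/M on L0; bus BusUpgr; mem=56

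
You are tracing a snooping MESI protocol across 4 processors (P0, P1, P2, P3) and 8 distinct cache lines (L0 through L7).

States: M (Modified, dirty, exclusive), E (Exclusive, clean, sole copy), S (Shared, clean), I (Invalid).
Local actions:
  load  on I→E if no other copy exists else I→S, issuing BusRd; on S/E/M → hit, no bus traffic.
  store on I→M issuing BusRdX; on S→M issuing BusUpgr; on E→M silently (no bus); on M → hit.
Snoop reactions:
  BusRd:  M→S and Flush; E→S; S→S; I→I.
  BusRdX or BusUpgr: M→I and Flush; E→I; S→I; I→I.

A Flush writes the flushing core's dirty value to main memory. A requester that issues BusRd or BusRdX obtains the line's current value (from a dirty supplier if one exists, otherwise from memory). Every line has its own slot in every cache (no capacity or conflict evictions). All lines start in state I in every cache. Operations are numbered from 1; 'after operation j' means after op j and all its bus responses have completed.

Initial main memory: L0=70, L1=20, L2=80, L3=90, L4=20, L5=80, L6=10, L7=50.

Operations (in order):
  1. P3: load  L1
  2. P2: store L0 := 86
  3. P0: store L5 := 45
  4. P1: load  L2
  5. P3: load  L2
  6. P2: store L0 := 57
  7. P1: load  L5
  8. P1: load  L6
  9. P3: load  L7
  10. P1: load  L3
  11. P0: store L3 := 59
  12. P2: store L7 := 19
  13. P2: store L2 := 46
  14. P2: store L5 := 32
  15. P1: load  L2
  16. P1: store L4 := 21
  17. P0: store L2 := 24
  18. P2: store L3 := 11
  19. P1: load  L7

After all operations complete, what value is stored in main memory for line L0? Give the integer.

memory[L0] = 70

  op1 P3: load  L1 → I/I/I/E on L1; bus BusRd; mem=20
  op2 P2: store L0 := 86 → I/I/M/I on L0; bus BusRdX; mem=70
  op3 P0: store L5 := 45 → M/I/I/I on L5; bus BusRdX; mem=80
  op4 P1: load  L2 → I/E/I/I on L2; bus BusRd; mem=80
  op5 P3: load  L2 → I/S/I/S on L2; bus BusRd; mem=80
  op6 P2: store L0 := 57 → I/I/M/I on L0; bus (none); mem=70
  op7 P1: load  L5 → S/S/I/I on L5; bus BusRd Flush; mem=45
  op8 P1: load  L6 → I/E/I/I on L6; bus BusRd; mem=10
  op9 P3: load  L7 → I/I/I/E on L7; bus BusRd; mem=50
  op10 P1: load  L3 → I/E/I/I on L3; bus BusRd; mem=90
  op11 P0: store L3 := 59 → M/I/I/I on L3; bus BusRdX; mem=90
  op12 P2: store L7 := 19 → I/I/M/I on L7; bus BusRdX; mem=50
  op13 P2: store L2 := 46 → I/I/M/I on L2; bus BusRdX; mem=80
  op14 P2: store L5 := 32 → I/I/M/I on L5; bus BusRdX; mem=45
  op15 P1: load  L2 → I/S/S/I on L2; bus BusRd Flush; mem=46
  op16 P1: store L4 := 21 → I/M/I/I on L4; bus BusRdX; mem=20
  op17 P0: store L2 := 24 → M/I/I/I on L2; bus BusRdX; mem=46
  op18 P2: store L3 := 11 → I/I/M/I on L3; bus BusRdX Flush; mem=59
  op19 P1: load  L7 → I/S/S/I on L7; bus BusRd Flush; mem=19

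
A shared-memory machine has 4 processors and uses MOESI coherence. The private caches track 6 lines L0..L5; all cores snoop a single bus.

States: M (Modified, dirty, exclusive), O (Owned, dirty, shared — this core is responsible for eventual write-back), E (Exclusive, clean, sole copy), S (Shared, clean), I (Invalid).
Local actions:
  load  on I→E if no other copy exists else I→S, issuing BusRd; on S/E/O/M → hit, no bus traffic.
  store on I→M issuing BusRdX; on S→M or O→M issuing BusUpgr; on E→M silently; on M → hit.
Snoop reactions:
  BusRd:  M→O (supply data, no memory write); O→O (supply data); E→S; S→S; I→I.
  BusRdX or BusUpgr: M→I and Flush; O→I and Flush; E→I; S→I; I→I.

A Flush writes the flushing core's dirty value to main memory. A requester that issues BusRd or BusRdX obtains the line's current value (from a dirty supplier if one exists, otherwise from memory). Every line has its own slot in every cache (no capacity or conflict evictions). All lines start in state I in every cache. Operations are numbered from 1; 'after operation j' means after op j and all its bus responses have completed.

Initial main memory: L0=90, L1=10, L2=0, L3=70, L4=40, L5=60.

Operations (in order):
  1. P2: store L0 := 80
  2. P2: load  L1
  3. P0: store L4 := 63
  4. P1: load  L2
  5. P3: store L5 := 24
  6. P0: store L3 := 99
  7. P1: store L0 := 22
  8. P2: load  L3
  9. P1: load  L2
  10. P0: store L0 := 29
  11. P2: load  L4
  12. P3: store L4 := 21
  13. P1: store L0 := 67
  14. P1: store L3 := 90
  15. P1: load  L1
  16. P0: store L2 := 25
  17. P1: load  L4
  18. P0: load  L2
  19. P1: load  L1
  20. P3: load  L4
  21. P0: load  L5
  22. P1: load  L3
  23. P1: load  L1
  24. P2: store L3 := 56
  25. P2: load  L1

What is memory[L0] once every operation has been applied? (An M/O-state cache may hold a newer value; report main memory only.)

1. P2: store L0 := 80  bus=[BusRdX]  L0: P0=I P1=I P2=M P3=I  mem[L0]=90
2. P2: load  L1  bus=[BusRd]  L1: P0=I P1=I P2=E P3=I  mem[L1]=10
3. P0: store L4 := 63  bus=[BusRdX]  L4: P0=M P1=I P2=I P3=I  mem[L4]=40
4. P1: load  L2  bus=[BusRd]  L2: P0=I P1=E P2=I P3=I  mem[L2]=0
5. P3: store L5 := 24  bus=[BusRdX]  L5: P0=I P1=I P2=I P3=M  mem[L5]=60
6. P0: store L3 := 99  bus=[BusRdX]  L3: P0=M P1=I P2=I P3=I  mem[L3]=70
7. P1: store L0 := 22  bus=[BusRdX,Flush]  L0: P0=I P1=M P2=I P3=I  mem[L0]=80
8. P2: load  L3  bus=[BusRd]  L3: P0=O P1=I P2=S P3=I  mem[L3]=70
9. P1: load  L2  bus=[-]  L2: P0=I P1=E P2=I P3=I  mem[L2]=0
10. P0: store L0 := 29  bus=[BusRdX,Flush]  L0: P0=M P1=I P2=I P3=I  mem[L0]=22
11. P2: load  L4  bus=[BusRd]  L4: P0=O P1=I P2=S P3=I  mem[L4]=40
12. P3: store L4 := 21  bus=[BusRdX,Flush]  L4: P0=I P1=I P2=I P3=M  mem[L4]=63
13. P1: store L0 := 67  bus=[BusRdX,Flush]  L0: P0=I P1=M P2=I P3=I  mem[L0]=29
14. P1: store L3 := 90  bus=[BusRdX,Flush]  L3: P0=I P1=M P2=I P3=I  mem[L3]=99
15. P1: load  L1  bus=[BusRd]  L1: P0=I P1=S P2=S P3=I  mem[L1]=10
16. P0: store L2 := 25  bus=[BusRdX]  L2: P0=M P1=I P2=I P3=I  mem[L2]=0
17. P1: load  L4  bus=[BusRd]  L4: P0=I P1=S P2=I P3=O  mem[L4]=63
18. P0: load  L2  bus=[-]  L2: P0=M P1=I P2=I P3=I  mem[L2]=0
19. P1: load  L1  bus=[-]  L1: P0=I P1=S P2=S P3=I  mem[L1]=10
20. P3: load  L4  bus=[-]  L4: P0=I P1=S P2=I P3=O  mem[L4]=63
21. P0: load  L5  bus=[BusRd]  L5: P0=S P1=I P2=I P3=O  mem[L5]=60
22. P1: load  L3  bus=[-]  L3: P0=I P1=M P2=I P3=I  mem[L3]=99
23. P1: load  L1  bus=[-]  L1: P0=I P1=S P2=S P3=I  mem[L1]=10
24. P2: store L3 := 56  bus=[BusRdX,Flush]  L3: P0=I P1=I P2=M P3=I  mem[L3]=90
25. P2: load  L1  bus=[-]  L1: P0=I P1=S P2=S P3=I  mem[L1]=10

memory[L0] = 29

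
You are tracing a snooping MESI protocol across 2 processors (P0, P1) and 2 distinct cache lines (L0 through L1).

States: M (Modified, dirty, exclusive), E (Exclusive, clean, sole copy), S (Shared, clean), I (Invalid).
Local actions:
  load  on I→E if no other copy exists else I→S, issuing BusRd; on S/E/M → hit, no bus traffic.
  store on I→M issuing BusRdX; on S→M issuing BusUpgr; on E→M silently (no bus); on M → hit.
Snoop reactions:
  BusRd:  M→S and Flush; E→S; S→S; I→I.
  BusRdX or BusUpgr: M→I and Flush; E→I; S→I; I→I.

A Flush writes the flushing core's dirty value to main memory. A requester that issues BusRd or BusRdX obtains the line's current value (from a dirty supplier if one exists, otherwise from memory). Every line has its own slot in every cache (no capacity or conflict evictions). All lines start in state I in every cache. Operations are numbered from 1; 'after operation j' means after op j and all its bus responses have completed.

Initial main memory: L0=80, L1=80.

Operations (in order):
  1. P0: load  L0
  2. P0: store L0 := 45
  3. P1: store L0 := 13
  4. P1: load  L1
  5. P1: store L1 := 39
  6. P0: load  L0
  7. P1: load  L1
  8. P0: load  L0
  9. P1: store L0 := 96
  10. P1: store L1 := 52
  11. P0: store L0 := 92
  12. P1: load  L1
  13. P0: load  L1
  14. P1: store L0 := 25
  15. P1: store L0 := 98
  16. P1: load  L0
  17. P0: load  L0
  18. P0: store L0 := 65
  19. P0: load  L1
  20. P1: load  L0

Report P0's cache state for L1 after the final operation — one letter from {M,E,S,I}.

step 1: P0: load  L0  ⟶  EI  (L0)  txn=BusRd  M[L0]=80
step 2: P0: store L0 := 45  ⟶  MI  (L0)  txn=∅  M[L0]=80
step 3: P1: store L0 := 13  ⟶  IM  (L0)  txn=BusRdX+Flush  M[L0]=45
step 4: P1: load  L1  ⟶  IE  (L1)  txn=BusRd  M[L1]=80
step 5: P1: store L1 := 39  ⟶  IM  (L1)  txn=∅  M[L1]=80
step 6: P0: load  L0  ⟶  SS  (L0)  txn=BusRd+Flush  M[L0]=13
step 7: P1: load  L1  ⟶  IM  (L1)  txn=∅  M[L1]=80
step 8: P0: load  L0  ⟶  SS  (L0)  txn=∅  M[L0]=13
step 9: P1: store L0 := 96  ⟶  IM  (L0)  txn=BusUpgr  M[L0]=13
step 10: P1: store L1 := 52  ⟶  IM  (L1)  txn=∅  M[L1]=80
step 11: P0: store L0 := 92  ⟶  MI  (L0)  txn=BusRdX+Flush  M[L0]=96
step 12: P1: load  L1  ⟶  IM  (L1)  txn=∅  M[L1]=80
step 13: P0: load  L1  ⟶  SS  (L1)  txn=BusRd+Flush  M[L1]=52
step 14: P1: store L0 := 25  ⟶  IM  (L0)  txn=BusRdX+Flush  M[L0]=92
step 15: P1: store L0 := 98  ⟶  IM  (L0)  txn=∅  M[L0]=92
step 16: P1: load  L0  ⟶  IM  (L0)  txn=∅  M[L0]=92
step 17: P0: load  L0  ⟶  SS  (L0)  txn=BusRd+Flush  M[L0]=98
step 18: P0: store L0 := 65  ⟶  MI  (L0)  txn=BusUpgr  M[L0]=98
step 19: P0: load  L1  ⟶  SS  (L1)  txn=∅  M[L1]=52
step 20: P1: load  L0  ⟶  SS  (L0)  txn=BusRd+Flush  M[L0]=65

state = S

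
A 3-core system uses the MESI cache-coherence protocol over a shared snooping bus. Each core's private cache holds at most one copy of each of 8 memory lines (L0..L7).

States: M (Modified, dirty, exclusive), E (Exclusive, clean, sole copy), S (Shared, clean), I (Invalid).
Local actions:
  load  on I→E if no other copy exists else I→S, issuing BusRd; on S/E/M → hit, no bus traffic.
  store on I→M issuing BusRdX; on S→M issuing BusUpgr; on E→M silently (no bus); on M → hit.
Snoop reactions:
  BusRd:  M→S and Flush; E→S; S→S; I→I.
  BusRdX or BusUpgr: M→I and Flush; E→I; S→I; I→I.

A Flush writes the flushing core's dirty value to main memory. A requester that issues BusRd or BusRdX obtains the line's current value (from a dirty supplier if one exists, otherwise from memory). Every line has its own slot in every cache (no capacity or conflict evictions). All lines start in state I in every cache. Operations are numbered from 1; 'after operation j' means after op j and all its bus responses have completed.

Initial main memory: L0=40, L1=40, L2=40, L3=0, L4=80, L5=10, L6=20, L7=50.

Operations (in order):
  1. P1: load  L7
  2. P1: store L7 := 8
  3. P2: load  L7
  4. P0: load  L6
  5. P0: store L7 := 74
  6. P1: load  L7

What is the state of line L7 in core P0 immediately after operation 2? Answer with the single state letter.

state = I

1. P1: load  L7  bus=[BusRd]  L7: P0=I P1=E P2=I  mem[L7]=50
2. P1: store L7 := 8  bus=[-]  L7: P0=I P1=M P2=I  mem[L7]=50
3. P2: load  L7  bus=[BusRd,Flush]  L7: P0=I P1=S P2=S  mem[L7]=8
4. P0: load  L6  bus=[BusRd]  L6: P0=E P1=I P2=I  mem[L6]=20
5. P0: store L7 := 74  bus=[BusRdX]  L7: P0=M P1=I P2=I  mem[L7]=8
6. P1: load  L7  bus=[BusRd,Flush]  L7: P0=S P1=S P2=I  mem[L7]=74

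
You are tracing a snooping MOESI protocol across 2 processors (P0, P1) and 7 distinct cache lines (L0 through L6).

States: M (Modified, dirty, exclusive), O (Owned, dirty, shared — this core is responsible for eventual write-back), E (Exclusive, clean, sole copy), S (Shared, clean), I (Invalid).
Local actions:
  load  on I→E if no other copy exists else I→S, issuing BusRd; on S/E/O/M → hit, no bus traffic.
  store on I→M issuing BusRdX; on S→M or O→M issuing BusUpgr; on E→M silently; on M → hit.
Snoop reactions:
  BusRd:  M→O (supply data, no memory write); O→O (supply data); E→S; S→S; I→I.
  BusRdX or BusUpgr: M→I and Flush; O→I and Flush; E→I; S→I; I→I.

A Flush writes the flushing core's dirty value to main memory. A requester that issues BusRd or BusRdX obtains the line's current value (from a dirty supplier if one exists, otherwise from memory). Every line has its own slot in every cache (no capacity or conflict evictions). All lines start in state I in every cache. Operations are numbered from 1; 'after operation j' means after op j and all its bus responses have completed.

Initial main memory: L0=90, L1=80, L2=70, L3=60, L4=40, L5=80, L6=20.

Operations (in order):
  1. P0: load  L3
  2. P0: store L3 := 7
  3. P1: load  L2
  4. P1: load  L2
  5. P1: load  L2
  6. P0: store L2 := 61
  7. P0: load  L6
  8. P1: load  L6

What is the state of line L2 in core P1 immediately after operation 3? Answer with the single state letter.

  op1 P0: load  L3 → E/I on L3; bus BusRd; mem=60
  op2 P0: store L3 := 7 → M/I on L3; bus (none); mem=60
  op3 P1: load  L2 → I/E on L2; bus BusRd; mem=70
  op4 P1: load  L2 → I/E on L2; bus (none); mem=70
  op5 P1: load  L2 → I/E on L2; bus (none); mem=70
  op6 P0: store L2 := 61 → M/I on L2; bus BusRdX; mem=70
  op7 P0: load  L6 → E/I on L6; bus BusRd; mem=20
  op8 P1: load  L6 → S/S on L6; bus BusRd; mem=20

state = E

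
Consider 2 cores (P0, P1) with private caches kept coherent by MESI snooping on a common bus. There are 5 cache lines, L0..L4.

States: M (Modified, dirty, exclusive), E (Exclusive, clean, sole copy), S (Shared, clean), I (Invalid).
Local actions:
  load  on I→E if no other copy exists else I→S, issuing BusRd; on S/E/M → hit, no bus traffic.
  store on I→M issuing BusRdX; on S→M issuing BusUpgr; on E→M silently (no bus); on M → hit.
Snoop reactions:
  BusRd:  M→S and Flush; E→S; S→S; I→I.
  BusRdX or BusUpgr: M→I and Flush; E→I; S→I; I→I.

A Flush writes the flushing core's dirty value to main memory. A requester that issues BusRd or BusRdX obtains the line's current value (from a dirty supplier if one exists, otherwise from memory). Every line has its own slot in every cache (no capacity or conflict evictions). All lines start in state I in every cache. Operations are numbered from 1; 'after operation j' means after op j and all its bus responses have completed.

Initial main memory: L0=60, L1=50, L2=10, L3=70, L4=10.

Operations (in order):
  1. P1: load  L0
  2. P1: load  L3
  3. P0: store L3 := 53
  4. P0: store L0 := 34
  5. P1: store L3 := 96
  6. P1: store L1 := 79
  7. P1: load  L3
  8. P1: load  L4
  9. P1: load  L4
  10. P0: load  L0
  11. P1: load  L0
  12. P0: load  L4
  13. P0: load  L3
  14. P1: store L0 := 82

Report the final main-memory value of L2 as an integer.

step 1: P1: load  L0  ⟶  IE  (L0)  txn=BusRd  M[L0]=60
step 2: P1: load  L3  ⟶  IE  (L3)  txn=BusRd  M[L3]=70
step 3: P0: store L3 := 53  ⟶  MI  (L3)  txn=BusRdX  M[L3]=70
step 4: P0: store L0 := 34  ⟶  MI  (L0)  txn=BusRdX  M[L0]=60
step 5: P1: store L3 := 96  ⟶  IM  (L3)  txn=BusRdX+Flush  M[L3]=53
step 6: P1: store L1 := 79  ⟶  IM  (L1)  txn=BusRdX  M[L1]=50
step 7: P1: load  L3  ⟶  IM  (L3)  txn=∅  M[L3]=53
step 8: P1: load  L4  ⟶  IE  (L4)  txn=BusRd  M[L4]=10
step 9: P1: load  L4  ⟶  IE  (L4)  txn=∅  M[L4]=10
step 10: P0: load  L0  ⟶  MI  (L0)  txn=∅  M[L0]=60
step 11: P1: load  L0  ⟶  SS  (L0)  txn=BusRd+Flush  M[L0]=34
step 12: P0: load  L4  ⟶  SS  (L4)  txn=BusRd  M[L4]=10
step 13: P0: load  L3  ⟶  SS  (L3)  txn=BusRd+Flush  M[L3]=96
step 14: P1: store L0 := 82  ⟶  IM  (L0)  txn=BusUpgr  M[L0]=34

memory[L2] = 10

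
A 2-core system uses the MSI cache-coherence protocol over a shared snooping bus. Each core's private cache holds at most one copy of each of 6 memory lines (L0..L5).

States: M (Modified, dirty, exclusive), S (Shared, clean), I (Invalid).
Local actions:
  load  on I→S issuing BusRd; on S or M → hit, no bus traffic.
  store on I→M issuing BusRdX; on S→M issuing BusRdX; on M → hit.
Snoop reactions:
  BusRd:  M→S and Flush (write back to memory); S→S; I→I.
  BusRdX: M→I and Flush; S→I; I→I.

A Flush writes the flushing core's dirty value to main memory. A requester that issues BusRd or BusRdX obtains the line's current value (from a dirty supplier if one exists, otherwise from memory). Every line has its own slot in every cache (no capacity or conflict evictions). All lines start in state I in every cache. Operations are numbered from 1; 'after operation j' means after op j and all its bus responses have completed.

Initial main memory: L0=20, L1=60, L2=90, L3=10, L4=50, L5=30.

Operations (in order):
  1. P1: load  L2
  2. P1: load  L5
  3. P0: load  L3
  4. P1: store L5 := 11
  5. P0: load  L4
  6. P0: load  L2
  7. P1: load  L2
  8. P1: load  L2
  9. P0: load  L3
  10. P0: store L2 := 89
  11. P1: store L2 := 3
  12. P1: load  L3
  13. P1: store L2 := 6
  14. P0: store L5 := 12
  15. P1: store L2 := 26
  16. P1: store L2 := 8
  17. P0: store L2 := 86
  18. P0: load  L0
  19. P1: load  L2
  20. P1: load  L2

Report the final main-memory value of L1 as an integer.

  op1 P1: load  L2 → I/S on L2; bus BusRd; mem=90
  op2 P1: load  L5 → I/S on L5; bus BusRd; mem=30
  op3 P0: load  L3 → S/I on L3; bus BusRd; mem=10
  op4 P1: store L5 := 11 → I/M on L5; bus BusRdX; mem=30
  op5 P0: load  L4 → S/I on L4; bus BusRd; mem=50
  op6 P0: load  L2 → S/S on L2; bus BusRd; mem=90
  op7 P1: load  L2 → S/S on L2; bus (none); mem=90
  op8 P1: load  L2 → S/S on L2; bus (none); mem=90
  op9 P0: load  L3 → S/I on L3; bus (none); mem=10
  op10 P0: store L2 := 89 → M/I on L2; bus BusRdX; mem=90
  op11 P1: store L2 := 3 → I/M on L2; bus BusRdX Flush; mem=89
  op12 P1: load  L3 → S/S on L3; bus BusRd; mem=10
  op13 P1: store L2 := 6 → I/M on L2; bus (none); mem=89
  op14 P0: store L5 := 12 → M/I on L5; bus BusRdX Flush; mem=11
  op15 P1: store L2 := 26 → I/M on L2; bus (none); mem=89
  op16 P1: store L2 := 8 → I/M on L2; bus (none); mem=89
  op17 P0: store L2 := 86 → M/I on L2; bus BusRdX Flush; mem=8
  op18 P0: load  L0 → S/I on L0; bus BusRd; mem=20
  op19 P1: load  L2 → S/S on L2; bus BusRd Flush; mem=86
  op20 P1: load  L2 → S/S on L2; bus (none); mem=86

memory[L1] = 60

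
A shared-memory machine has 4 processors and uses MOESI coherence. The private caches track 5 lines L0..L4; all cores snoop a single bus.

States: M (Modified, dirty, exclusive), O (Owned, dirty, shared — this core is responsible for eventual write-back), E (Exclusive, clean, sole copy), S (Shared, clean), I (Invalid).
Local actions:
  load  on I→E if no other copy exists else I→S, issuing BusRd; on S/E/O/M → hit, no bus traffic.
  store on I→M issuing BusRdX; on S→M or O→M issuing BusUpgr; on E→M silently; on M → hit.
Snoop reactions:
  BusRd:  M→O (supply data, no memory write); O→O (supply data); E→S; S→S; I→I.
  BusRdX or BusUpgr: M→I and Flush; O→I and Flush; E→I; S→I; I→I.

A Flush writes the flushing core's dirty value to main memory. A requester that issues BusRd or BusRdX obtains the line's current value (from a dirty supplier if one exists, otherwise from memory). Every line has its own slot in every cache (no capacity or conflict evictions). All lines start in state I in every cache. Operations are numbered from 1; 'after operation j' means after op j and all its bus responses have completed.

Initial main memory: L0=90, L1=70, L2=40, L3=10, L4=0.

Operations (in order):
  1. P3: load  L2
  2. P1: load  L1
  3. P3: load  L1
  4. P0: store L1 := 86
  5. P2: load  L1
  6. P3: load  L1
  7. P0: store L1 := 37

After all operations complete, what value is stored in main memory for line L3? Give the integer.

memory[L3] = 10

1. P3: load  L2  bus=[BusRd]  L2: P0=I P1=I P2=I P3=E  mem[L2]=40
2. P1: load  L1  bus=[BusRd]  L1: P0=I P1=E P2=I P3=I  mem[L1]=70
3. P3: load  L1  bus=[BusRd]  L1: P0=I P1=S P2=I P3=S  mem[L1]=70
4. P0: store L1 := 86  bus=[BusRdX]  L1: P0=M P1=I P2=I P3=I  mem[L1]=70
5. P2: load  L1  bus=[BusRd]  L1: P0=O P1=I P2=S P3=I  mem[L1]=70
6. P3: load  L1  bus=[BusRd]  L1: P0=O P1=I P2=S P3=S  mem[L1]=70
7. P0: store L1 := 37  bus=[BusUpgr]  L1: P0=M P1=I P2=I P3=I  mem[L1]=70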